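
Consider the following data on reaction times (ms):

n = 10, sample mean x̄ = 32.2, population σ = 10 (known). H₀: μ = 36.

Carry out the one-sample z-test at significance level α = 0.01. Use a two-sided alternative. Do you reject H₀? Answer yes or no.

SE = σ/√n = 10/√10 = 3.1623
z = (x̄−μ₀)/SE = (32.2−36)/3.1623 = -1.2017
p-value (two-sided) = 0.22949
At α=0.01: p ≥ α → fail to reject H₀

reject H₀: no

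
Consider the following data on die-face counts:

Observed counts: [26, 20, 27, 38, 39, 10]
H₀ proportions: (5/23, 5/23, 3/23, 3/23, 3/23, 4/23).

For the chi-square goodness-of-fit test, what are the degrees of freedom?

df = k − 1 = 6 − 1 = 5

degrees of freedom = 5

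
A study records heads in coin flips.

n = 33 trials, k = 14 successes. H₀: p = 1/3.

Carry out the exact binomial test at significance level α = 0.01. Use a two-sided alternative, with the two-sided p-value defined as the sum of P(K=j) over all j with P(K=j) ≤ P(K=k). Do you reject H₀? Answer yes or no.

reject H₀: no

Exact binomial: n=33, k=14, p₀=1/3=0.3333
P(X=j) = C(n,j)·p₀^j·(1−p₀)^(n−j); p = Σ P(X=j) over j with P(X=j) ≤ P(X=14)
p-value (two-sided) = 0.27213
At α=0.01: p ≥ α → fail to reject H₀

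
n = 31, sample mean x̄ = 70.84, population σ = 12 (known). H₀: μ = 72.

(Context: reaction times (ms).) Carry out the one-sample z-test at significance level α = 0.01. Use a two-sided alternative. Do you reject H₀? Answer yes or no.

reject H₀: no

SE = σ/√n = 12/√31 = 2.1553
z = (x̄−μ₀)/SE = (70.84−72)/2.1553 = -0.5382
p-value (two-sided) = 0.59043
At α=0.01: p ≥ α → fail to reject H₀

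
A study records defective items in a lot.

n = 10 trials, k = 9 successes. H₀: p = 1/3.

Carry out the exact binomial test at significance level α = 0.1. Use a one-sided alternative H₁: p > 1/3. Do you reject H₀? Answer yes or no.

reject H₀: yes

Exact binomial: n=10, k=9, p₀=1/3=0.3333
P(X≥9) from Σ C(n,i)·p₀^i·(1−p₀)^(n−i)
p-value (one-sided, H₁ greater) = 0.00036
At α=0.1: p < α → reject H₀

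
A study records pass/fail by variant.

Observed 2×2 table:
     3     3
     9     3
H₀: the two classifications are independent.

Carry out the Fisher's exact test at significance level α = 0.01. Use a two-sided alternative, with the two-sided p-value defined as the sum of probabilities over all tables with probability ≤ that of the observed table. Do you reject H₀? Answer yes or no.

Margins: r₁=6, r₂=12, c₁=12, c₂=6, n=18
p_obs = C(6,3)·C(12,9)/C(18,12); sum pmf over tables with pmf ≤ p_obs
p-value (two-sided) = 0.34405
At α=0.01: p ≥ α → fail to reject H₀

reject H₀: no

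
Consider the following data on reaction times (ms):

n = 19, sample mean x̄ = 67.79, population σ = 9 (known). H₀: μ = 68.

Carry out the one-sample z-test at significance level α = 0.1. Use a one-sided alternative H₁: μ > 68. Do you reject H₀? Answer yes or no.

SE = σ/√n = 9/√19 = 2.0647
z = (x̄−μ₀)/SE = (67.79−68)/2.0647 = -0.1017
p-value (one-sided, H₁ greater) = 0.54051
At α=0.1: p ≥ α → fail to reject H₀

reject H₀: no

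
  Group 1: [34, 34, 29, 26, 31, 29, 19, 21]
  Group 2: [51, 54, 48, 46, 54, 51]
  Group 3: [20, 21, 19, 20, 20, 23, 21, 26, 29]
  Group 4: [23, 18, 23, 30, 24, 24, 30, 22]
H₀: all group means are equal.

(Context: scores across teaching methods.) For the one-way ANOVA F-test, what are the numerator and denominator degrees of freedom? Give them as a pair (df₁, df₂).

k = 4 groups, N = 31 total
df = (k−1, N−k) = (4−1, 31−4) = (3, 27)

degrees of freedom = [3, 27]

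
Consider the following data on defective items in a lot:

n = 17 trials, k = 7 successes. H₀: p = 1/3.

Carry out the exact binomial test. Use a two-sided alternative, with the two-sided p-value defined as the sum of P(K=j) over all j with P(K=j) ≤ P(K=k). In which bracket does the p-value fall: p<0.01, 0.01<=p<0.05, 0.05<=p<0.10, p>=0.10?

Exact binomial: n=17, k=7, p₀=1/3=0.3333
P(X=j) = C(n,j)·p₀^j·(1−p₀)^(n−j); p = Σ P(X=j) over j with P(X=j) ≤ P(X=7)
p-value (two-sided) = 0.60746
→ bracket: p>=0.10

p-value bracket: p>=0.10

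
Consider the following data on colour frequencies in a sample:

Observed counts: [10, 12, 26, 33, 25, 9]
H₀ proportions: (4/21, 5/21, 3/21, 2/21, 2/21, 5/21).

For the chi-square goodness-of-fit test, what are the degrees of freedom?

degrees of freedom = 5

df = k − 1 = 6 − 1 = 5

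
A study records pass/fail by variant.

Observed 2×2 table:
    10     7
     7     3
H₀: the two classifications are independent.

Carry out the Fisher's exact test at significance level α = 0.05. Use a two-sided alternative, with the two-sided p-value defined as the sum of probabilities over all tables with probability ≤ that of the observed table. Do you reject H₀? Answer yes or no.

reject H₀: no

Margins: r₁=17, r₂=10, c₁=17, c₂=10, n=27
p_obs = C(17,10)·C(10,7)/C(27,17); sum pmf over tables with pmf ≤ p_obs
p-value (two-sided) = 0.69193
At α=0.05: p ≥ α → fail to reject H₀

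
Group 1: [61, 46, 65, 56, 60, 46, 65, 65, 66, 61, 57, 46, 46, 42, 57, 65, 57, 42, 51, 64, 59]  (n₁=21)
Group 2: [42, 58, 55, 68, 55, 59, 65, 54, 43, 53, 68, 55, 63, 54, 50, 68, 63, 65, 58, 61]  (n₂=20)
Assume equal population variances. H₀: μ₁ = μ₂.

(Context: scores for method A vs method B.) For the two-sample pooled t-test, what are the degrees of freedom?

degrees of freedom = 39

df = n₁ + n₂ − 2 = 21 + 20 − 2 = 39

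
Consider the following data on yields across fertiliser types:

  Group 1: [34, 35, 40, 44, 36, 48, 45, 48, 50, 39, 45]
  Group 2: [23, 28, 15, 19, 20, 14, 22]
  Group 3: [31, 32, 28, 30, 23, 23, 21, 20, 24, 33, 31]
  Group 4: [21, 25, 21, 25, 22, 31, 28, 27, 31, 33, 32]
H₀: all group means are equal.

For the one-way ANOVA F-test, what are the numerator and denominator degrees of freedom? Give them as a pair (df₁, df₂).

degrees of freedom = [3, 36]

k = 4 groups, N = 40 total
df = (k−1, N−k) = (4−1, 40−4) = (3, 36)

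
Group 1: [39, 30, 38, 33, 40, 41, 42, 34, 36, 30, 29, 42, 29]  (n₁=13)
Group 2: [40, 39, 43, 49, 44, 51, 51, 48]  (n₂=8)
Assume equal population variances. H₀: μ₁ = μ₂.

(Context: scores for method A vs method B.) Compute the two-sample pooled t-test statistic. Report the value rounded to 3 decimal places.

test statistic = -4.493

x̄₁=35.615, s₁=5.059, n₁=13
x̄₂=45.625, s₂=4.779, n₂=8
s_p² = [12·5.059² + 7·4.779²]/19 = 24.5764
SE = √(s_p²·(1/13+1/8)) = 2.2277
t = (35.615−45.625)/2.2277 = -4.4933
df = 19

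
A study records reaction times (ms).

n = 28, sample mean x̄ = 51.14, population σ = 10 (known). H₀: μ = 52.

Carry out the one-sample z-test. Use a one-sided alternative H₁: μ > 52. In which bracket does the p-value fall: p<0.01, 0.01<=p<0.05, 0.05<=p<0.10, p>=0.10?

SE = σ/√n = 10/√28 = 1.8898
z = (x̄−μ₀)/SE = (51.14−52)/1.8898 = -0.4551
p-value (one-sided, H₁ greater) = 0.67547
→ bracket: p>=0.10

p-value bracket: p>=0.10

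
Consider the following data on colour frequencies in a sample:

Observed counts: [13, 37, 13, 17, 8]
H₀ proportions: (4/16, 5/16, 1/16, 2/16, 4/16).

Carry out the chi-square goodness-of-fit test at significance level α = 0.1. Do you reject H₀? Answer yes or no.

n = 88; E_i = n·p_i = [22.00, 27.50, 5.50, 11.00, 22.00]
χ² = (13−22.00)²/22.00 + (37−27.50)²/27.50 + (13−5.50)²/5.50 + (17−11.00)²/11.00 + (8−22.00)²/22.00 = 29.3727
df = 4
p-value (upper-tail) = 0.00001
At α=0.1: p < α → reject H₀

reject H₀: yes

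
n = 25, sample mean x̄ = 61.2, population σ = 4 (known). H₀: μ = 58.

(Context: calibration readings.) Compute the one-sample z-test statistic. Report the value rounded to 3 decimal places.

SE = σ/√n = 4/√25 = 0.8000
z = (x̄−μ₀)/SE = (61.2−58)/0.8000 = 4.0000

test statistic = 4.000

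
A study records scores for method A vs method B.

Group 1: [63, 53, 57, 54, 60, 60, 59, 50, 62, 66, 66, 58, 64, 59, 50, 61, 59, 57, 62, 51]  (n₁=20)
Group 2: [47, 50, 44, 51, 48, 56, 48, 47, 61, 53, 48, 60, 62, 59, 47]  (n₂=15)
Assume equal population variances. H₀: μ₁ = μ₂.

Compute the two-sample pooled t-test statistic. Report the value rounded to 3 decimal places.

test statistic = 3.523

x̄₁=58.550, s₁=4.893, n₁=20
x̄₂=52.067, s₂=5.994, n₂=15
s_p² = [19·4.893² + 14·5.994²]/33 = 29.0268
SE = √(s_p²·(1/20+1/15)) = 1.8402
t = (58.550−52.067)/1.8402 = 3.5231
df = 33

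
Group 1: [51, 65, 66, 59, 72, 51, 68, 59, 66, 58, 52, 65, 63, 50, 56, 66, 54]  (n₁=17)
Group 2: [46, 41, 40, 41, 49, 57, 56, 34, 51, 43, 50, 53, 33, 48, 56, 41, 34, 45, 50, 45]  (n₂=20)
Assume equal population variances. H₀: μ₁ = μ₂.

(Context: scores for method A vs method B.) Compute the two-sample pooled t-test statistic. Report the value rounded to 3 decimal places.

x̄₁=60.059, s₁=6.887, n₁=17
x̄₂=45.650, s₂=7.315, n₂=20
s_p² = [16·6.887² + 19·7.315²]/35 = 50.7283
SE = √(s_p²·(1/17+1/20)) = 2.3496
t = (60.059−45.650)/2.3496 = 6.1326
df = 35

test statistic = 6.133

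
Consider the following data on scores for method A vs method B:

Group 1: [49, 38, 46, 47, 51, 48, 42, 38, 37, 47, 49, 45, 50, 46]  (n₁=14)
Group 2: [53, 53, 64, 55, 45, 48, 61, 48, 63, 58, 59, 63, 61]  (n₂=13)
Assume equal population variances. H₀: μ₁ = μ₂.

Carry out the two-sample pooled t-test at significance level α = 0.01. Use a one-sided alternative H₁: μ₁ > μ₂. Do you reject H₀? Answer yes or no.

x̄₁=45.214, s₁=4.660, n₁=14
x̄₂=56.231, s₂=6.405, n₂=13
s_p² = [13·4.660² + 12·6.405²]/25 = 30.9866
SE = √(s_p²·(1/14+1/13)) = 2.1440
t = (45.214−56.231)/2.1440 = -5.1382
df = 25
p-value (one-sided, H₁ greater) = 0.99999
At α=0.01: p ≥ α → fail to reject H₀

reject H₀: no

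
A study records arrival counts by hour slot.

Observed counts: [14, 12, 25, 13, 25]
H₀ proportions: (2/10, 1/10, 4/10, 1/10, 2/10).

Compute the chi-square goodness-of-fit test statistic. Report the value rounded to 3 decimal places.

test statistic = 9.848

n = 89; E_i = n·p_i = [17.80, 8.90, 35.60, 8.90, 17.80]
χ² = (14−17.80)²/17.80 + (12−8.90)²/8.90 + (25−35.60)²/35.60 + (13−8.90)²/8.90 + (25−17.80)²/17.80 = 9.8483
df = 4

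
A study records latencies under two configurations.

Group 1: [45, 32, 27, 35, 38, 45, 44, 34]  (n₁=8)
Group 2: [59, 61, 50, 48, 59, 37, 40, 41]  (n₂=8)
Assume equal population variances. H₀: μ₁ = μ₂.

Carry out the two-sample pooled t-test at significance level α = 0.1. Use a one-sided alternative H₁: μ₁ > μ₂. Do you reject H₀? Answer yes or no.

x̄₁=37.500, s₁=6.698, n₁=8
x̄₂=49.375, s₂=9.516, n₂=8
s_p² = [7·6.698² + 7·9.516²]/14 = 67.7054
SE = √(s_p²·(1/8+1/8)) = 4.1142
t = (37.500−49.375)/4.1142 = -2.8864
df = 14
p-value (one-sided, H₁ greater) = 0.99402
At α=0.1: p ≥ α → fail to reject H₀

reject H₀: no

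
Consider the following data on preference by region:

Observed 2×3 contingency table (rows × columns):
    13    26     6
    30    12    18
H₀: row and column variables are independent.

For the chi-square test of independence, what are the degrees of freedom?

df = (r−1)(c−1) = (2−1)·(3−1) = 2

degrees of freedom = 2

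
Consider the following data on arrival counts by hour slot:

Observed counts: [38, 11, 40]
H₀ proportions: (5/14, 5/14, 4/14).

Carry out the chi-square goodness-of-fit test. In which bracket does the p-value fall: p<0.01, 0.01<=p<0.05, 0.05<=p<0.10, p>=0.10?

n = 89; E_i = n·p_i = [31.79, 31.79, 25.43]
χ² = (38−31.79)²/31.79 + (11−31.79)²/31.79 + (40−25.43)²/25.43 = 23.1573
df = 2
p-value (upper-tail) = 0.00001
→ bracket: p<0.01

p-value bracket: p<0.01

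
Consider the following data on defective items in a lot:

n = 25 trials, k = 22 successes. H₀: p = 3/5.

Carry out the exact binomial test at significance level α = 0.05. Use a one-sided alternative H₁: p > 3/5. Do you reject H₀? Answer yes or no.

Exact binomial: n=25, k=22, p₀=3/5=0.6000
P(X≥22) from Σ C(n,i)·p₀^i·(1−p₀)^(n−i)
p-value (one-sided, H₁ greater) = 0.00237
At α=0.05: p < α → reject H₀

reject H₀: yes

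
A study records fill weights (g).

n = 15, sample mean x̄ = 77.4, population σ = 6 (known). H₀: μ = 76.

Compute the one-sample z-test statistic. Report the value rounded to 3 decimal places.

SE = σ/√n = 6/√15 = 1.5492
z = (x̄−μ₀)/SE = (77.4−76)/1.5492 = 0.9037

test statistic = 0.904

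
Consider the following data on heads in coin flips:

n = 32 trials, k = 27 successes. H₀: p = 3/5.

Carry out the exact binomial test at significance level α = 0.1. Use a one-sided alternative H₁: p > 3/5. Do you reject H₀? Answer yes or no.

reject H₀: yes

Exact binomial: n=32, k=27, p₀=3/5=0.6000
P(X≥27) from Σ C(n,i)·p₀^i·(1−p₀)^(n−i)
p-value (one-sided, H₁ greater) = 0.00281
At α=0.1: p < α → reject H₀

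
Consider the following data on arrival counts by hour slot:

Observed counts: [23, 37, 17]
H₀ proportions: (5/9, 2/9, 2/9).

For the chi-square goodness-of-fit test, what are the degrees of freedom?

df = k − 1 = 3 − 1 = 2

degrees of freedom = 2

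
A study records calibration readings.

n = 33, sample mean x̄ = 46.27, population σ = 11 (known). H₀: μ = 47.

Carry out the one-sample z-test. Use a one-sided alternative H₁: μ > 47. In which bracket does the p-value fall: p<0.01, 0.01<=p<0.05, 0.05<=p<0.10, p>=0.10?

SE = σ/√n = 11/√33 = 1.9149
z = (x̄−μ₀)/SE = (46.27−47)/1.9149 = -0.3812
p-value (one-sided, H₁ greater) = 0.64848
→ bracket: p>=0.10

p-value bracket: p>=0.10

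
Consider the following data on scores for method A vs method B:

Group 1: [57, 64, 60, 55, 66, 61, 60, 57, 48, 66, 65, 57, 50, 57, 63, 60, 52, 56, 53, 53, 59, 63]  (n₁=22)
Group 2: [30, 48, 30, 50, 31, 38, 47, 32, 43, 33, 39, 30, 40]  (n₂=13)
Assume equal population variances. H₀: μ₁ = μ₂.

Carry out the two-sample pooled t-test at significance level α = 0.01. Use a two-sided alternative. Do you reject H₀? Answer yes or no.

reject H₀: yes

x̄₁=58.273, s₁=5.119, n₁=22
x̄₂=37.769, s₂=7.395, n₂=13
s_p² = [21·5.119² + 12·7.395²]/33 = 36.5658
SE = √(s_p²·(1/22+1/13)) = 2.1154
t = (58.273−37.769)/2.1154 = 9.6926
df = 33
p-value (two-sided) = 0.00000
At α=0.01: p < α → reject H₀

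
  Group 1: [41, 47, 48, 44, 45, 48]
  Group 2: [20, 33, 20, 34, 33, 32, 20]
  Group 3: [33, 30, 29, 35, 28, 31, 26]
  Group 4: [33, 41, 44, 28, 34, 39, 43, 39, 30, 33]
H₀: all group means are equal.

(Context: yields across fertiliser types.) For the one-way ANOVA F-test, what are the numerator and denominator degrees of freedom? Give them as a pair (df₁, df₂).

degrees of freedom = [3, 26]

k = 4 groups, N = 30 total
df = (k−1, N−k) = (4−1, 30−4) = (3, 26)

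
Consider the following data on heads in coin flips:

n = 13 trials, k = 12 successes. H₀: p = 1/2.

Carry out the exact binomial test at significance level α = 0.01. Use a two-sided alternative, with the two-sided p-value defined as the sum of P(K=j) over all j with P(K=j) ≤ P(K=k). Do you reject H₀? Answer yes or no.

reject H₀: yes

Exact binomial: n=13, k=12, p₀=1/2=0.5000
P(X=j) = C(n,j)·p₀^j·(1−p₀)^(n−j); p = Σ P(X=j) over j with P(X=j) ≤ P(X=12)
p-value (two-sided) = 0.00342
At α=0.01: p < α → reject H₀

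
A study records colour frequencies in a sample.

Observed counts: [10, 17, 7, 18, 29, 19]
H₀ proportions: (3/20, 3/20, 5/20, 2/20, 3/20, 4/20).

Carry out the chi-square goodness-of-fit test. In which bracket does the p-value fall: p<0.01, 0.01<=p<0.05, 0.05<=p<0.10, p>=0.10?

p-value bracket: p<0.01

n = 100; E_i = n·p_i = [15.00, 15.00, 25.00, 10.00, 15.00, 20.00]
χ² = (10−15.00)²/15.00 + (17−15.00)²/15.00 + (7−25.00)²/25.00 + (18−10.00)²/10.00 + (29−15.00)²/15.00 + (19−20.00)²/20.00 = 34.4100
df = 5
p-value (upper-tail) = 0.00000
→ bracket: p<0.01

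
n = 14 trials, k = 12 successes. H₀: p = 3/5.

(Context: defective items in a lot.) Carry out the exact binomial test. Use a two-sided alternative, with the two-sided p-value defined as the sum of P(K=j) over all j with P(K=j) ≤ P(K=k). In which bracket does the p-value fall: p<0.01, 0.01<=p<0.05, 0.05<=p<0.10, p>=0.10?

p-value bracket: 0.05<=p<0.10

Exact binomial: n=14, k=12, p₀=3/5=0.6000
P(X=j) = C(n,j)·p₀^j·(1−p₀)^(n−j); p = Σ P(X=j) over j with P(X=j) ≤ P(X=12)
p-value (two-sided) = 0.05730
→ bracket: 0.05<=p<0.10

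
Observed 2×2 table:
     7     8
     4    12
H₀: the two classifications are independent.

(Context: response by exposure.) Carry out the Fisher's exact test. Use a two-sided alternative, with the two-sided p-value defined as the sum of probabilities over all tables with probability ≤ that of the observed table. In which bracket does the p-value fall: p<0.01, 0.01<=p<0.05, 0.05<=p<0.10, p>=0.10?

p-value bracket: p>=0.10

Margins: r₁=15, r₂=16, c₁=11, c₂=20, n=31
p_obs = C(15,7)·C(16,4)/C(31,11); sum pmf over tables with pmf ≤ p_obs
p-value (two-sided) = 0.27337
→ bracket: p>=0.10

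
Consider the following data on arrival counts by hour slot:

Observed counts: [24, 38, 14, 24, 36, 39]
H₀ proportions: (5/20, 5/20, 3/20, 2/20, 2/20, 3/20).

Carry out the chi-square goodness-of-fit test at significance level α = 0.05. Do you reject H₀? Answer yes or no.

n = 175; E_i = n·p_i = [43.75, 43.75, 26.25, 17.50, 17.50, 26.25]
χ² = (24−43.75)²/43.75 + (38−43.75)²/43.75 + (14−26.25)²/26.25 + (24−17.50)²/17.50 + (36−17.50)²/17.50 + (39−26.25)²/26.25 = 43.5524
df = 5
p-value (upper-tail) = 0.00000
At α=0.05: p < α → reject H₀

reject H₀: yes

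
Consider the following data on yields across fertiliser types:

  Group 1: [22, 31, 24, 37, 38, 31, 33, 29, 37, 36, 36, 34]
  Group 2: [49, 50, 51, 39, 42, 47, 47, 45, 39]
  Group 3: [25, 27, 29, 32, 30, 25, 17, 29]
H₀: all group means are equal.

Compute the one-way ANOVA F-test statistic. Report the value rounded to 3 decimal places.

Group means [32.33, 45.44, 26.75], grand mean 34.862
SSB = Σnᵢ(x̄ᵢ−x̄)² = 1611.059; SSW = ΣΣ(x−x̄ᵢ)² = 610.389
MSB = 1611.059/2 = 805.5297; MSW = 610.389/26 = 23.4765
F = MSB/MSW = 34.3122
df = (2, 26)

test statistic = 34.312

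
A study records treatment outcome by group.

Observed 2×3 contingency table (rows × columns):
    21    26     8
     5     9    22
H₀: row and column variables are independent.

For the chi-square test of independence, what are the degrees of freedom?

degrees of freedom = 2

df = (r−1)(c−1) = (2−1)·(3−1) = 2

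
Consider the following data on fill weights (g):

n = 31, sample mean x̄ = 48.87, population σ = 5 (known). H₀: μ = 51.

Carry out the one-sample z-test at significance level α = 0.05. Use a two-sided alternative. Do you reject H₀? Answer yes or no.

SE = σ/√n = 5/√31 = 0.8980
z = (x̄−μ₀)/SE = (48.87−51)/0.8980 = -2.3719
p-value (two-sided) = 0.01770
At α=0.05: p < α → reject H₀

reject H₀: yes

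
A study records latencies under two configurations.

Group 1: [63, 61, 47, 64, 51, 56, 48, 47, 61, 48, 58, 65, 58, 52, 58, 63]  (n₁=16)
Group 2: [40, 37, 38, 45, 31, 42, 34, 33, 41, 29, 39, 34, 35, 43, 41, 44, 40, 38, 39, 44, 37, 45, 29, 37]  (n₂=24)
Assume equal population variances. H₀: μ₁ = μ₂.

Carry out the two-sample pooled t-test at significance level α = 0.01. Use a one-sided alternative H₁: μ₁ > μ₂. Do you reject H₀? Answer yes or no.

x̄₁=56.250, s₁=6.506, n₁=16
x̄₂=38.125, s₂=4.749, n₂=24
s_p² = [15·6.506² + 23·4.749²]/38 = 30.3586
SE = √(s_p²·(1/16+1/24)) = 1.7783
t = (56.250−38.125)/1.7783 = 10.1923
df = 38
p-value (one-sided, H₁ greater) = 0.00000
At α=0.01: p < α → reject H₀

reject H₀: yes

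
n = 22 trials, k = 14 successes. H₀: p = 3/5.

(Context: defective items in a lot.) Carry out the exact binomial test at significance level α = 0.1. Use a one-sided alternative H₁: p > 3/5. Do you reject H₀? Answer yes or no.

Exact binomial: n=22, k=14, p₀=3/5=0.6000
P(X≥14) from Σ C(n,i)·p₀^i·(1−p₀)^(n−i)
p-value (one-sided, H₁ greater) = 0.45405
At α=0.1: p ≥ α → fail to reject H₀

reject H₀: no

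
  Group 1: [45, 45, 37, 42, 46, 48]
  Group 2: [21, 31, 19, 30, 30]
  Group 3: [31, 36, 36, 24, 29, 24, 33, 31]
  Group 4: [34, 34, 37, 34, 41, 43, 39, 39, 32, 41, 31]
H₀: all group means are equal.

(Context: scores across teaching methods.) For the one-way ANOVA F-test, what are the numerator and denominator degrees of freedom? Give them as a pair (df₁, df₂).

k = 4 groups, N = 30 total
df = (k−1, N−k) = (4−1, 30−4) = (3, 26)

degrees of freedom = [3, 26]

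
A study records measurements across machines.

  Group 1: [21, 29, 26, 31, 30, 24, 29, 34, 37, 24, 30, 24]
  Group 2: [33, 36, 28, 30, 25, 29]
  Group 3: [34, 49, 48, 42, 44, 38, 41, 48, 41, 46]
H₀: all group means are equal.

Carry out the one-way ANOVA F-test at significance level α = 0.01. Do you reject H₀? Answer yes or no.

reject H₀: yes

Group means [28.25, 30.17, 43.10], grand mean 33.964
SSB = Σnᵢ(x̄ᵢ−x̄)² = 1312.981; SSW = ΣΣ(x−x̄ᵢ)² = 521.983
MSB = 1312.981/2 = 656.4905; MSW = 521.983/25 = 20.8793
F = MSB/MSW = 31.4421
df = (2, 25)
p-value (upper-tail) = 0.00000
At α=0.01: p < α → reject H₀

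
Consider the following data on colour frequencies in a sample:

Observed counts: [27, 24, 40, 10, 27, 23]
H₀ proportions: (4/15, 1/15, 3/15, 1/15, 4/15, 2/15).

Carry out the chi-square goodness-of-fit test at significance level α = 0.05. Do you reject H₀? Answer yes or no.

n = 151; E_i = n·p_i = [40.27, 10.07, 30.20, 10.07, 40.27, 20.13]
χ² = (27−40.27)²/40.27 + (24−10.07)²/10.07 + (40−30.20)²/30.20 + (10−10.07)²/10.07 + (27−40.27)²/40.27 + (23−20.13)²/20.13 = 31.6159
df = 5
p-value (upper-tail) = 0.00001
At α=0.05: p < α → reject H₀

reject H₀: yes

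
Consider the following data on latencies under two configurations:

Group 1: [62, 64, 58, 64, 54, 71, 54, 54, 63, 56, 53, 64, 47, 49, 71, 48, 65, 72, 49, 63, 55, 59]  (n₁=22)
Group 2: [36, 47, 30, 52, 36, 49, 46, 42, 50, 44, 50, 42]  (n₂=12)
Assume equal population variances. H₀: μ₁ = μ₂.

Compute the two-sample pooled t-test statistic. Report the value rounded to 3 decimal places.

x̄₁=58.864, s₁=7.593, n₁=22
x̄₂=43.667, s₂=6.773, n₂=12
s_p² = [21·7.593² + 11·6.773²]/32 = 53.6018
SE = √(s_p²·(1/22+1/12)) = 2.6274
t = (58.864−43.667)/2.6274 = 5.7840
df = 32

test statistic = 5.784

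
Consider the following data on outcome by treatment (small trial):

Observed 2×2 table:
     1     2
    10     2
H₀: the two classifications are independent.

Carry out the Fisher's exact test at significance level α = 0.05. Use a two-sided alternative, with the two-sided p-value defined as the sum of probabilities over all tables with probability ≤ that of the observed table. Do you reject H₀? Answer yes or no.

reject H₀: no

Margins: r₁=3, r₂=12, c₁=11, c₂=4, n=15
p_obs = C(3,1)·C(12,10)/C(15,11); sum pmf over tables with pmf ≤ p_obs
p-value (two-sided) = 0.15385
At α=0.05: p ≥ α → fail to reject H₀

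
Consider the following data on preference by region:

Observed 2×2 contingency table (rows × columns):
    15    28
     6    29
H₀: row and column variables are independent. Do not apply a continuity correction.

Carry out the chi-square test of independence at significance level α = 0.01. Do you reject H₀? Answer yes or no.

Row totals [43, 35], col totals [21, 57], n=78
χ² = (15−11.58)²/11.58 + (28−31.42)²/31.42 + (6−9.42)²/9.42 + (29−25.58)²/25.58 = 3.0866
df = 1
p-value (upper-tail) = 0.07894
At α=0.01: p ≥ α → fail to reject H₀

reject H₀: no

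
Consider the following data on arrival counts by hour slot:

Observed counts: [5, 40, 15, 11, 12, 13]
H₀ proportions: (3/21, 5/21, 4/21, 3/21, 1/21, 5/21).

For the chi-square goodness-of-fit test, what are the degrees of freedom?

degrees of freedom = 5

df = k − 1 = 6 − 1 = 5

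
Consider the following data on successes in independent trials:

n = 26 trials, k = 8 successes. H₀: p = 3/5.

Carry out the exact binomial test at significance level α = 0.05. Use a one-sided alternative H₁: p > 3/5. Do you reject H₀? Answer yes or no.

Exact binomial: n=26, k=8, p₀=3/5=0.6000
P(X≥8) from Σ C(n,i)·p₀^i·(1−p₀)^(n−i)
p-value (one-sided, H₁ greater) = 0.99935
At α=0.05: p ≥ α → fail to reject H₀

reject H₀: no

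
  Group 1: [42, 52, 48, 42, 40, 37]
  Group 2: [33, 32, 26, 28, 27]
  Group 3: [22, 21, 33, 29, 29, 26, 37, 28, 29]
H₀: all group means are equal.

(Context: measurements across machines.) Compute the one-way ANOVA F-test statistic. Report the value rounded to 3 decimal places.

Group means [43.50, 29.20, 28.22], grand mean 33.050
SSB = Σnᵢ(x̄ᵢ−x̄)² = 939.094; SSW = ΣΣ(x−x̄ᵢ)² = 387.856
MSB = 939.094/2 = 469.5472; MSW = 387.856/17 = 22.8150
F = MSB/MSW = 20.5806
df = (2, 17)

test statistic = 20.581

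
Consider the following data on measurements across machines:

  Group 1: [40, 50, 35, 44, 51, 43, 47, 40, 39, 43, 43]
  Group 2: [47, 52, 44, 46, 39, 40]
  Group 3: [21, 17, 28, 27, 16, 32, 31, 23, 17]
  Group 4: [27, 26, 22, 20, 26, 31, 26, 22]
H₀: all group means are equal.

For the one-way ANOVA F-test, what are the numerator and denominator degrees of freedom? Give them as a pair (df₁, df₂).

degrees of freedom = [3, 30]

k = 4 groups, N = 34 total
df = (k−1, N−k) = (4−1, 34−4) = (3, 30)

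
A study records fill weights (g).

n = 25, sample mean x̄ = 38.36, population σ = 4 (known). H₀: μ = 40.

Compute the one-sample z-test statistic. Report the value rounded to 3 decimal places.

SE = σ/√n = 4/√25 = 0.8000
z = (x̄−μ₀)/SE = (38.36−40)/0.8000 = -2.0500

test statistic = -2.050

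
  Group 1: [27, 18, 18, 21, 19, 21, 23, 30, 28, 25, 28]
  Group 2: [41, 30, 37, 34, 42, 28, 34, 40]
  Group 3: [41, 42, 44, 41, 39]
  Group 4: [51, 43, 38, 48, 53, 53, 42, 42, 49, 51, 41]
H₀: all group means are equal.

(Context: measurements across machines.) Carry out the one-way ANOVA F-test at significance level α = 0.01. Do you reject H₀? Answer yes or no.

reject H₀: yes

Group means [23.45, 35.75, 41.40, 46.45], grand mean 36.057
SSB = Σnᵢ(x̄ᵢ−x̄)² = 3079.731; SSW = ΣΣ(x−x̄ᵢ)² = 678.155
MSB = 3079.731/3 = 1026.5771; MSW = 678.155/31 = 21.8760
F = MSB/MSW = 46.9272
df = (3, 31)
p-value (upper-tail) = 0.00000
At α=0.01: p < α → reject H₀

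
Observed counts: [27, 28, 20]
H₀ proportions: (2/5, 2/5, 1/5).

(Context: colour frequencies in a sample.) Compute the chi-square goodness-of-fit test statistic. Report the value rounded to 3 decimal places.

n = 75; E_i = n·p_i = [30.00, 30.00, 15.00]
χ² = (27−30.00)²/30.00 + (28−30.00)²/30.00 + (20−15.00)²/15.00 = 2.1000
df = 2

test statistic = 2.100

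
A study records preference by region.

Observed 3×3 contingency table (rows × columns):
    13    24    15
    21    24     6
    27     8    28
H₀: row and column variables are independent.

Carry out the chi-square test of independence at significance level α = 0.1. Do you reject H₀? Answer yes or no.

reject H₀: yes

Row totals [52, 51, 63], col totals [61, 56, 49], n=166
χ² = (13−19.11)²/19.11 + (24−17.54)²/17.54 + (15−15.35)²/15.35 + (21−18.74)²/18.74 + (24−17.20)²/17.20 + (6−15.05)²/15.05 + (27−23.15)²/23.15 + (8−21.25)²/21.25 + (28−18.60)²/18.60 = 26.3992
df = 4
p-value (upper-tail) = 0.00003
At α=0.1: p < α → reject H₀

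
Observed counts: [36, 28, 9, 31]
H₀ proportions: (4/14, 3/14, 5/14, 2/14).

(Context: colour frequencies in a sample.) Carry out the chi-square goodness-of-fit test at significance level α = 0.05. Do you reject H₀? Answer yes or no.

n = 104; E_i = n·p_i = [29.71, 22.29, 37.14, 14.86]
χ² = (36−29.71)²/29.71 + (28−22.29)²/22.29 + (9−37.14)²/37.14 + (31−14.86)²/14.86 = 41.6583
df = 3
p-value (upper-tail) = 0.00000
At α=0.05: p < α → reject H₀

reject H₀: yes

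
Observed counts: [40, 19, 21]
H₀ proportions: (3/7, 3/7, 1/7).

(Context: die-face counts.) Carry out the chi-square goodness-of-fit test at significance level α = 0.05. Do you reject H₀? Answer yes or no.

n = 80; E_i = n·p_i = [34.29, 34.29, 11.43]
χ² = (40−34.29)²/34.29 + (19−34.29)²/34.29 + (21−11.43)²/11.43 = 15.7833
df = 2
p-value (upper-tail) = 0.00037
At α=0.05: p < α → reject H₀

reject H₀: yes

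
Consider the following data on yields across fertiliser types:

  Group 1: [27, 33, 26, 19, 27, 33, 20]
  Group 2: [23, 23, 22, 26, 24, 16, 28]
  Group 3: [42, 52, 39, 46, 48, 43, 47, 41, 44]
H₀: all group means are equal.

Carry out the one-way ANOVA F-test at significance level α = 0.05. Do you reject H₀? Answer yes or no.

reject H₀: yes

Group means [26.43, 23.14, 44.67], grand mean 32.565
SSB = Σnᵢ(x̄ᵢ−x̄)² = 2203.081; SSW = ΣΣ(x−x̄ᵢ)² = 396.571
MSB = 2203.081/2 = 1101.5404; MSW = 396.571/20 = 19.8286
F = MSB/MSW = 55.5532
df = (2, 20)
p-value (upper-tail) = 0.00000
At α=0.05: p < α → reject H₀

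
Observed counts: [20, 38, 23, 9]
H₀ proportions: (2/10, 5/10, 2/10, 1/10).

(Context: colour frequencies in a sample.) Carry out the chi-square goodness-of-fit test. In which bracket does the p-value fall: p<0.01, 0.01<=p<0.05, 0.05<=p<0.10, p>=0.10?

n = 90; E_i = n·p_i = [18.00, 45.00, 18.00, 9.00]
χ² = (20−18.00)²/18.00 + (38−45.00)²/45.00 + (23−18.00)²/18.00 + (9−9.00)²/9.00 = 2.7000
df = 3
p-value (upper-tail) = 0.44023
→ bracket: p>=0.10

p-value bracket: p>=0.10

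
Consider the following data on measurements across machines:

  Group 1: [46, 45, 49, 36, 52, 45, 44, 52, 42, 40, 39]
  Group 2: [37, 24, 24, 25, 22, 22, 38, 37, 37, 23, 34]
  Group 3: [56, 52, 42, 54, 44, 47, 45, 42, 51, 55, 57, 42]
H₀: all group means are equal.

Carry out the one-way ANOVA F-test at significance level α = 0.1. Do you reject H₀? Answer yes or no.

reject H₀: yes

Group means [44.55, 29.36, 48.92], grand mean 41.176
SSB = Σnᵢ(x̄ᵢ−x̄)² = 2378.752; SSW = ΣΣ(x−x̄ᵢ)² = 1140.189
MSB = 2378.752/2 = 1189.3759; MSW = 1140.189/31 = 36.7803
F = MSB/MSW = 32.3373
df = (2, 31)
p-value (upper-tail) = 0.00000
At α=0.1: p < α → reject H₀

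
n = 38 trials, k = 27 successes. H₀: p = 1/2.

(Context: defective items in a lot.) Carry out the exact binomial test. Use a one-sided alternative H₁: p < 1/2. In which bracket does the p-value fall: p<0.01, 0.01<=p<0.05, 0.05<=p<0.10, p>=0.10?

Exact binomial: n=38, k=27, p₀=1/2=0.5000
P(X≤27) from Σ C(n,i)·p₀^i·(1−p₀)^(n−i)
p-value (one-sided, H₁ less) = 0.99745
→ bracket: p>=0.10

p-value bracket: p>=0.10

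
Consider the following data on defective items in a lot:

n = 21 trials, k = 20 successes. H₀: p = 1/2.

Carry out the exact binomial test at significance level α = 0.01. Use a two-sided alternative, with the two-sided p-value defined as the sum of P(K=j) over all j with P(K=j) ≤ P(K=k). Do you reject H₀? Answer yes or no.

Exact binomial: n=21, k=20, p₀=1/2=0.5000
P(X=j) = C(n,j)·p₀^j·(1−p₀)^(n−j); p = Σ P(X=j) over j with P(X=j) ≤ P(X=20)
p-value (two-sided) = 0.00002
At α=0.01: p < α → reject H₀

reject H₀: yes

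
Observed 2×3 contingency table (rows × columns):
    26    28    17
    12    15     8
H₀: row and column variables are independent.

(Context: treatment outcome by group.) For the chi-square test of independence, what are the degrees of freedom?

df = (r−1)(c−1) = (2−1)·(3−1) = 2

degrees of freedom = 2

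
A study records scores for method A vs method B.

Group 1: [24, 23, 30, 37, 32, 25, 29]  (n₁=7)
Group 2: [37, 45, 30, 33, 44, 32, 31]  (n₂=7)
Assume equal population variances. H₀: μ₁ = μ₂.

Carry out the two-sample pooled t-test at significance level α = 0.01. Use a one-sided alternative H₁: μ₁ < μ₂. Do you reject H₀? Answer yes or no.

x̄₁=28.571, s₁=4.995, n₁=7
x̄₂=36.000, s₂=6.218, n₂=7
s_p² = [6·4.995² + 6·6.218²]/12 = 31.8095
SE = √(s_p²·(1/7+1/7)) = 3.0147
t = (28.571−36.000)/3.0147 = -2.4641
df = 12
p-value (one-sided, H₁ less) = 0.01491
At α=0.01: p ≥ α → fail to reject H₀

reject H₀: no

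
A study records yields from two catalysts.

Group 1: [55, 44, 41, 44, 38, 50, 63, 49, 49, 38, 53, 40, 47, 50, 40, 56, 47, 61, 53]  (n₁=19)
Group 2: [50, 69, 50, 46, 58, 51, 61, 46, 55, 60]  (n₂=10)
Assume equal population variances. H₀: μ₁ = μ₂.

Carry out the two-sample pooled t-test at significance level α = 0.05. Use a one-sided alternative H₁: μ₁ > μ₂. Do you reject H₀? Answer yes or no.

reject H₀: no

x̄₁=48.316, s₁=7.364, n₁=19
x̄₂=54.600, s₂=7.397, n₂=10
s_p² = [18·7.364² + 9·7.397²]/27 = 54.3891
SE = √(s_p²·(1/19+1/10)) = 2.8812
t = (48.316−54.600)/2.8812 = -2.1811
df = 27
p-value (one-sided, H₁ greater) = 0.98097
At α=0.05: p ≥ α → fail to reject H₀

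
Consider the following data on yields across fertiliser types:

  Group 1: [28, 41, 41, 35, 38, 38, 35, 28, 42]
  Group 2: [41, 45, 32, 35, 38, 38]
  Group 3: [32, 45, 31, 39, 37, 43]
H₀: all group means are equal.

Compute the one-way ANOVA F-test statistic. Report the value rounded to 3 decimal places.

Group means [36.22, 38.17, 37.83], grand mean 37.238
SSB = Σnᵢ(x̄ᵢ−x̄)² = 16.587; SSW = ΣΣ(x−x̄ᵢ)² = 487.222
MSB = 16.587/2 = 8.2937; MSW = 487.222/18 = 27.0679
F = MSB/MSW = 0.3064
df = (2, 18)

test statistic = 0.306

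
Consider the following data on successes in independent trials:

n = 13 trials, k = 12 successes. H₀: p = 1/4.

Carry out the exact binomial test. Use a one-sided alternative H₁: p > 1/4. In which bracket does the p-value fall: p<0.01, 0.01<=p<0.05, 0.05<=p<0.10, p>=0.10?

p-value bracket: p<0.01

Exact binomial: n=13, k=12, p₀=1/4=0.2500
P(X≥12) from Σ C(n,i)·p₀^i·(1−p₀)^(n−i)
p-value (one-sided, H₁ greater) = 0.00000
→ bracket: p<0.01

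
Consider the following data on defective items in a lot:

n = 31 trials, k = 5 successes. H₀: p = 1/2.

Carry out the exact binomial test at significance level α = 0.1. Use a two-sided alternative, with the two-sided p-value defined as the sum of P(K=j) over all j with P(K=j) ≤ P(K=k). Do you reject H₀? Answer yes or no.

reject H₀: yes

Exact binomial: n=31, k=5, p₀=1/2=0.5000
P(X=j) = C(n,j)·p₀^j·(1−p₀)^(n−j); p = Σ P(X=j) over j with P(X=j) ≤ P(X=5)
p-value (two-sided) = 0.00019
At α=0.1: p < α → reject H₀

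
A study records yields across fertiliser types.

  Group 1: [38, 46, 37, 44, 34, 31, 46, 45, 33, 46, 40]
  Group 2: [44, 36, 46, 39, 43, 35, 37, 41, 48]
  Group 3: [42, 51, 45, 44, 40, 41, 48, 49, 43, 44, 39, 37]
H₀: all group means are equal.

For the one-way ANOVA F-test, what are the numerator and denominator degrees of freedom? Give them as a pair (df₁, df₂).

k = 3 groups, N = 32 total
df = (k−1, N−k) = (3−1, 32−3) = (2, 29)

degrees of freedom = [2, 29]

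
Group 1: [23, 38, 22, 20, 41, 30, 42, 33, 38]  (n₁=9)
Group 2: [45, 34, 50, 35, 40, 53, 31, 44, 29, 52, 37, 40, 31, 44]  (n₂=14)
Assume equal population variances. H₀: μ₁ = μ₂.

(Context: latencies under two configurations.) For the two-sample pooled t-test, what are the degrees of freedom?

degrees of freedom = 21

df = n₁ + n₂ − 2 = 9 + 14 − 2 = 21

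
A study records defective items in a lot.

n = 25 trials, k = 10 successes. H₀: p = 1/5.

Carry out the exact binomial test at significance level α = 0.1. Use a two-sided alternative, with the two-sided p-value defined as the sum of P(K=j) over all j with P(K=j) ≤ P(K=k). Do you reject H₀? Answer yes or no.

Exact binomial: n=25, k=10, p₀=1/5=0.2000
P(X=j) = C(n,j)·p₀^j·(1−p₀)^(n−j); p = Σ P(X=j) over j with P(X=j) ≤ P(X=10)
p-value (two-sided) = 0.02111
At α=0.1: p < α → reject H₀

reject H₀: yes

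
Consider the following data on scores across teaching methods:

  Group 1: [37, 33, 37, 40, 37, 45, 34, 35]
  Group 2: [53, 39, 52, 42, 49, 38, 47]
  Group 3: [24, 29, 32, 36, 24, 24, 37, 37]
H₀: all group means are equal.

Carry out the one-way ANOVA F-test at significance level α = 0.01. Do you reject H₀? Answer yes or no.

Group means [37.25, 45.71, 30.38], grand mean 37.435
SSB = Σnᵢ(x̄ᵢ−x̄)² = 878.849; SSW = ΣΣ(x−x̄ᵢ)² = 570.804
MSB = 878.849/2 = 439.4243; MSW = 570.804/20 = 28.5402
F = MSB/MSW = 15.3967
df = (2, 20)
p-value (upper-tail) = 0.00009
At α=0.01: p < α → reject H₀

reject H₀: yes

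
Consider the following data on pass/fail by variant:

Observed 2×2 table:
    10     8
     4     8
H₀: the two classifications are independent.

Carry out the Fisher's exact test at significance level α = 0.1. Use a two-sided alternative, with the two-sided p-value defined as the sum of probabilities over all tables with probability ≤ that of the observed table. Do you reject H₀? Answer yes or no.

reject H₀: no

Margins: r₁=18, r₂=12, c₁=14, c₂=16, n=30
p_obs = C(18,10)·C(12,4)/C(30,14); sum pmf over tables with pmf ≤ p_obs
p-value (two-sided) = 0.28385
At α=0.1: p ≥ α → fail to reject H₀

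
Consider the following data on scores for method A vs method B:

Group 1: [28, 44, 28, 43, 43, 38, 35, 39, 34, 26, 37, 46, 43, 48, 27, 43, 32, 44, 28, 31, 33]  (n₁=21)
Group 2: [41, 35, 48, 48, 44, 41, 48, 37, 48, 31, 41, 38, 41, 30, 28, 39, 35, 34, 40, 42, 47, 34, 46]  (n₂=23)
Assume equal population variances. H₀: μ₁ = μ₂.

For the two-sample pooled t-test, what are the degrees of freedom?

degrees of freedom = 42

df = n₁ + n₂ − 2 = 21 + 23 − 2 = 42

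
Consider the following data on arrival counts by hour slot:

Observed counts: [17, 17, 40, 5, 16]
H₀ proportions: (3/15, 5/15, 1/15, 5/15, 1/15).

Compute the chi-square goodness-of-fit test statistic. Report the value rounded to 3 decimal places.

test statistic = 223.179

n = 95; E_i = n·p_i = [19.00, 31.67, 6.33, 31.67, 6.33]
χ² = (17−19.00)²/19.00 + (17−31.67)²/31.67 + (40−6.33)²/6.33 + (5−31.67)²/31.67 + (16−6.33)²/6.33 = 223.1789
df = 4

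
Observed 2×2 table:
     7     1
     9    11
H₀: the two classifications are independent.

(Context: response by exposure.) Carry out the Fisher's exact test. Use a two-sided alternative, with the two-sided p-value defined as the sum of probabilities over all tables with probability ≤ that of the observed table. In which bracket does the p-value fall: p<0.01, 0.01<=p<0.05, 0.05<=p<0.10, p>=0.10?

Margins: r₁=8, r₂=20, c₁=16, c₂=12, n=28
p_obs = C(8,7)·C(20,9)/C(28,16); sum pmf over tables with pmf ≤ p_obs
p-value (two-sided) = 0.08822
→ bracket: 0.05<=p<0.10

p-value bracket: 0.05<=p<0.10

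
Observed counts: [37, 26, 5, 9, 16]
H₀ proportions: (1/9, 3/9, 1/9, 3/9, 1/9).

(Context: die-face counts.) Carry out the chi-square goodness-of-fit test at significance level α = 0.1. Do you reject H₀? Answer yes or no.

reject H₀: yes

n = 93; E_i = n·p_i = [10.33, 31.00, 10.33, 31.00, 10.33]
χ² = (37−10.33)²/10.33 + (26−31.00)²/31.00 + (5−10.33)²/10.33 + (9−31.00)²/31.00 + (16−10.33)²/10.33 = 91.0968
df = 4
p-value (upper-tail) = 0.00000
At α=0.1: p < α → reject H₀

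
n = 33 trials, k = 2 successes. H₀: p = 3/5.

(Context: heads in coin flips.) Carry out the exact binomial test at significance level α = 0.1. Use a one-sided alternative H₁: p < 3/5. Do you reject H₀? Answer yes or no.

reject H₀: yes

Exact binomial: n=33, k=2, p₀=3/5=0.6000
P(X≤2) from Σ C(n,i)·p₀^i·(1−p₀)^(n−i)
p-value (one-sided, H₁ less) = 0.00000
At α=0.1: p < α → reject H₀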